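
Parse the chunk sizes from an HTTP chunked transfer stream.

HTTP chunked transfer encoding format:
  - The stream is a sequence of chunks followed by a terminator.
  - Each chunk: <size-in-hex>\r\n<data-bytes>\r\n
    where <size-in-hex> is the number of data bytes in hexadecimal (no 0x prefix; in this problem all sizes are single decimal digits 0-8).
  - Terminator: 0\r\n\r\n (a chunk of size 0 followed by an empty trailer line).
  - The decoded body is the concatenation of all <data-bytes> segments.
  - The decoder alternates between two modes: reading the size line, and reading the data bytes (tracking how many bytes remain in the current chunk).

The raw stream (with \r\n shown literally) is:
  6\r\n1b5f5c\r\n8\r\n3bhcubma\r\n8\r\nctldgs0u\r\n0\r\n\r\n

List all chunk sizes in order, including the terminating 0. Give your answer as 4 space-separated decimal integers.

Answer: 6 8 8 0

Derivation:
Chunk 1: stream[0..1]='6' size=0x6=6, data at stream[3..9]='1b5f5c' -> body[0..6], body so far='1b5f5c'
Chunk 2: stream[11..12]='8' size=0x8=8, data at stream[14..22]='3bhcubma' -> body[6..14], body so far='1b5f5c3bhcubma'
Chunk 3: stream[24..25]='8' size=0x8=8, data at stream[27..35]='ctldgs0u' -> body[14..22], body so far='1b5f5c3bhcubmactldgs0u'
Chunk 4: stream[37..38]='0' size=0 (terminator). Final body='1b5f5c3bhcubmactldgs0u' (22 bytes)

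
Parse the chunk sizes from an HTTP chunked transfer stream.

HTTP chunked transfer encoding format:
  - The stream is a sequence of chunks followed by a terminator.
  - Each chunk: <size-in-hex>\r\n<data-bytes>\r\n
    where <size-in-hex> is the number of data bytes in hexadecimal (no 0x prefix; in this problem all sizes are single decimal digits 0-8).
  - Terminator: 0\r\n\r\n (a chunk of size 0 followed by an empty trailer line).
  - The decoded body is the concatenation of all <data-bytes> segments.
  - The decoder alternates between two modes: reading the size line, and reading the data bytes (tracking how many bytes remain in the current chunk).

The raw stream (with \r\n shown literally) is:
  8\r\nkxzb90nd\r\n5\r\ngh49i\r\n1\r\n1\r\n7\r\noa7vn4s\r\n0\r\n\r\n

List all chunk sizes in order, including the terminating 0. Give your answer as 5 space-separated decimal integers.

Answer: 8 5 1 7 0

Derivation:
Chunk 1: stream[0..1]='8' size=0x8=8, data at stream[3..11]='kxzb90nd' -> body[0..8], body so far='kxzb90nd'
Chunk 2: stream[13..14]='5' size=0x5=5, data at stream[16..21]='gh49i' -> body[8..13], body so far='kxzb90ndgh49i'
Chunk 3: stream[23..24]='1' size=0x1=1, data at stream[26..27]='1' -> body[13..14], body so far='kxzb90ndgh49i1'
Chunk 4: stream[29..30]='7' size=0x7=7, data at stream[32..39]='oa7vn4s' -> body[14..21], body so far='kxzb90ndgh49i1oa7vn4s'
Chunk 5: stream[41..42]='0' size=0 (terminator). Final body='kxzb90ndgh49i1oa7vn4s' (21 bytes)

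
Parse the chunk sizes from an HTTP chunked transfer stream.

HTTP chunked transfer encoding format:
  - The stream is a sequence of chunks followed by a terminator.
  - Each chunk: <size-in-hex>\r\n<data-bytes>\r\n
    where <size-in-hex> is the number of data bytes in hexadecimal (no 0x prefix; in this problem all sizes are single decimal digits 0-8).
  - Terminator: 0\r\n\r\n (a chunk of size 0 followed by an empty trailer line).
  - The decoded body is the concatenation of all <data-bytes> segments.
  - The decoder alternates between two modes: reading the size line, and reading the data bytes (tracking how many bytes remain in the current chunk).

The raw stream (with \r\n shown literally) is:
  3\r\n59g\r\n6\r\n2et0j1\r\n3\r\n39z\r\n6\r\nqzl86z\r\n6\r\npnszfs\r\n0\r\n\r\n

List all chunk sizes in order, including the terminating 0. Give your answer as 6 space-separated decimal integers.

Chunk 1: stream[0..1]='3' size=0x3=3, data at stream[3..6]='59g' -> body[0..3], body so far='59g'
Chunk 2: stream[8..9]='6' size=0x6=6, data at stream[11..17]='2et0j1' -> body[3..9], body so far='59g2et0j1'
Chunk 3: stream[19..20]='3' size=0x3=3, data at stream[22..25]='39z' -> body[9..12], body so far='59g2et0j139z'
Chunk 4: stream[27..28]='6' size=0x6=6, data at stream[30..36]='qzl86z' -> body[12..18], body so far='59g2et0j139zqzl86z'
Chunk 5: stream[38..39]='6' size=0x6=6, data at stream[41..47]='pnszfs' -> body[18..24], body so far='59g2et0j139zqzl86zpnszfs'
Chunk 6: stream[49..50]='0' size=0 (terminator). Final body='59g2et0j139zqzl86zpnszfs' (24 bytes)

Answer: 3 6 3 6 6 0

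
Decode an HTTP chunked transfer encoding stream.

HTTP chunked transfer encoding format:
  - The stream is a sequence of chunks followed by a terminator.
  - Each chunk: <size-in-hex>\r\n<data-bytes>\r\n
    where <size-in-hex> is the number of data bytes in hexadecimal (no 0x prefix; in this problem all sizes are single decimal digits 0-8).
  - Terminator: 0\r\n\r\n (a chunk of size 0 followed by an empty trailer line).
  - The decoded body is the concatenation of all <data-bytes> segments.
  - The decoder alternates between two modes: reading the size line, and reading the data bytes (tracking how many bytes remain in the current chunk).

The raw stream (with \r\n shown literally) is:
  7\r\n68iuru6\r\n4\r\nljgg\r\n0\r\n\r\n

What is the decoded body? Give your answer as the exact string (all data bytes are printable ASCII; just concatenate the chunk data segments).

Answer: 68iuru6ljgg

Derivation:
Chunk 1: stream[0..1]='7' size=0x7=7, data at stream[3..10]='68iuru6' -> body[0..7], body so far='68iuru6'
Chunk 2: stream[12..13]='4' size=0x4=4, data at stream[15..19]='ljgg' -> body[7..11], body so far='68iuru6ljgg'
Chunk 3: stream[21..22]='0' size=0 (terminator). Final body='68iuru6ljgg' (11 bytes)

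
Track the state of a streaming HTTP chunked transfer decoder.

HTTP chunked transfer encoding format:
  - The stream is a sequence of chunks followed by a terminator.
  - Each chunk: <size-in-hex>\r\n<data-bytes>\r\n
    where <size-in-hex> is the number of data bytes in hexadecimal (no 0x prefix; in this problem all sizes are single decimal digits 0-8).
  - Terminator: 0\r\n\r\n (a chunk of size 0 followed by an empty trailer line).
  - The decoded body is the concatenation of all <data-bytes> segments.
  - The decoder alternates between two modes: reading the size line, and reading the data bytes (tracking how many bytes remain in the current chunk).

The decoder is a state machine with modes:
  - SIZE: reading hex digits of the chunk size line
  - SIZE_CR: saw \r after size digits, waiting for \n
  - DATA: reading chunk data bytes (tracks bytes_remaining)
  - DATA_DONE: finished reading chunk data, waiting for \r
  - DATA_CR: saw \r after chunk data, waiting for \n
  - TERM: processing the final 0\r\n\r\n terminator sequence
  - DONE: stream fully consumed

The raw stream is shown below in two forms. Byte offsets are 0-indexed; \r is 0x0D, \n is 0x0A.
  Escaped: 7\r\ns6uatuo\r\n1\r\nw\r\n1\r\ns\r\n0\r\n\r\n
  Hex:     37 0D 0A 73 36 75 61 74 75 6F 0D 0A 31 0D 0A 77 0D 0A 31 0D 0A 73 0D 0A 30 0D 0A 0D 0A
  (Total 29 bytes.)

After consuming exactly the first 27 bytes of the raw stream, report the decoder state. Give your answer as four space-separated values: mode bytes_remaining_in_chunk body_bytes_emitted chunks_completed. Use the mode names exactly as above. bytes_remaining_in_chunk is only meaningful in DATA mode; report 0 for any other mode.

Byte 0 = '7': mode=SIZE remaining=0 emitted=0 chunks_done=0
Byte 1 = 0x0D: mode=SIZE_CR remaining=0 emitted=0 chunks_done=0
Byte 2 = 0x0A: mode=DATA remaining=7 emitted=0 chunks_done=0
Byte 3 = 's': mode=DATA remaining=6 emitted=1 chunks_done=0
Byte 4 = '6': mode=DATA remaining=5 emitted=2 chunks_done=0
Byte 5 = 'u': mode=DATA remaining=4 emitted=3 chunks_done=0
Byte 6 = 'a': mode=DATA remaining=3 emitted=4 chunks_done=0
Byte 7 = 't': mode=DATA remaining=2 emitted=5 chunks_done=0
Byte 8 = 'u': mode=DATA remaining=1 emitted=6 chunks_done=0
Byte 9 = 'o': mode=DATA_DONE remaining=0 emitted=7 chunks_done=0
Byte 10 = 0x0D: mode=DATA_CR remaining=0 emitted=7 chunks_done=0
Byte 11 = 0x0A: mode=SIZE remaining=0 emitted=7 chunks_done=1
Byte 12 = '1': mode=SIZE remaining=0 emitted=7 chunks_done=1
Byte 13 = 0x0D: mode=SIZE_CR remaining=0 emitted=7 chunks_done=1
Byte 14 = 0x0A: mode=DATA remaining=1 emitted=7 chunks_done=1
Byte 15 = 'w': mode=DATA_DONE remaining=0 emitted=8 chunks_done=1
Byte 16 = 0x0D: mode=DATA_CR remaining=0 emitted=8 chunks_done=1
Byte 17 = 0x0A: mode=SIZE remaining=0 emitted=8 chunks_done=2
Byte 18 = '1': mode=SIZE remaining=0 emitted=8 chunks_done=2
Byte 19 = 0x0D: mode=SIZE_CR remaining=0 emitted=8 chunks_done=2
Byte 20 = 0x0A: mode=DATA remaining=1 emitted=8 chunks_done=2
Byte 21 = 's': mode=DATA_DONE remaining=0 emitted=9 chunks_done=2
Byte 22 = 0x0D: mode=DATA_CR remaining=0 emitted=9 chunks_done=2
Byte 23 = 0x0A: mode=SIZE remaining=0 emitted=9 chunks_done=3
Byte 24 = '0': mode=SIZE remaining=0 emitted=9 chunks_done=3
Byte 25 = 0x0D: mode=SIZE_CR remaining=0 emitted=9 chunks_done=3
Byte 26 = 0x0A: mode=TERM remaining=0 emitted=9 chunks_done=3

Answer: TERM 0 9 3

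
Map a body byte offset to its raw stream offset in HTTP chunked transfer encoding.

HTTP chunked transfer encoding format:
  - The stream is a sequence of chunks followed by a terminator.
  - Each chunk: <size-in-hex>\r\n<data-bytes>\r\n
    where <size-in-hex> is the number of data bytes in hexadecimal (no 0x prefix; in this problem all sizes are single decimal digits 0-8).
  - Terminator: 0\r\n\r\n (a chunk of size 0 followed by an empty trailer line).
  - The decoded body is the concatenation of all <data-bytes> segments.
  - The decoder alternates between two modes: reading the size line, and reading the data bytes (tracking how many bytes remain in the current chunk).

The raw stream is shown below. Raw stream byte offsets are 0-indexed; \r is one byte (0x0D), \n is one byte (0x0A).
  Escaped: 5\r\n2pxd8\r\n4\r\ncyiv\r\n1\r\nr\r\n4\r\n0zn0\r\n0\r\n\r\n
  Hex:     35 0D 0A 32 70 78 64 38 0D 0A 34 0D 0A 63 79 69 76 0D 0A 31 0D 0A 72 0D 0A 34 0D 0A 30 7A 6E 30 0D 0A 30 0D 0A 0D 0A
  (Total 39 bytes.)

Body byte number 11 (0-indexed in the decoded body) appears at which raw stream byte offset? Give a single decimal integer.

Chunk 1: stream[0..1]='5' size=0x5=5, data at stream[3..8]='2pxd8' -> body[0..5], body so far='2pxd8'
Chunk 2: stream[10..11]='4' size=0x4=4, data at stream[13..17]='cyiv' -> body[5..9], body so far='2pxd8cyiv'
Chunk 3: stream[19..20]='1' size=0x1=1, data at stream[22..23]='r' -> body[9..10], body so far='2pxd8cyivr'
Chunk 4: stream[25..26]='4' size=0x4=4, data at stream[28..32]='0zn0' -> body[10..14], body so far='2pxd8cyivr0zn0'
Chunk 5: stream[34..35]='0' size=0 (terminator). Final body='2pxd8cyivr0zn0' (14 bytes)
Body byte 11 at stream offset 29

Answer: 29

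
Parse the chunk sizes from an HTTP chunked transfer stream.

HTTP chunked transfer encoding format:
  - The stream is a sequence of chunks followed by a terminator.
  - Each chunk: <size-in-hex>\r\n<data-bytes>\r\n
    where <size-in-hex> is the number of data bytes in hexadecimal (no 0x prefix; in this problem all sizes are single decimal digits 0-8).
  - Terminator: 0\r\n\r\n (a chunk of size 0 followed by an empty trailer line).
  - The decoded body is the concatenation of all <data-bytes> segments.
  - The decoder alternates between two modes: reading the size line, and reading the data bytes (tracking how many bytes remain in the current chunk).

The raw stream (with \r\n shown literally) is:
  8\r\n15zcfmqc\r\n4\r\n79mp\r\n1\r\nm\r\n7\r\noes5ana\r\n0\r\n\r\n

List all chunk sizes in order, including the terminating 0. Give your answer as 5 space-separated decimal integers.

Chunk 1: stream[0..1]='8' size=0x8=8, data at stream[3..11]='15zcfmqc' -> body[0..8], body so far='15zcfmqc'
Chunk 2: stream[13..14]='4' size=0x4=4, data at stream[16..20]='79mp' -> body[8..12], body so far='15zcfmqc79mp'
Chunk 3: stream[22..23]='1' size=0x1=1, data at stream[25..26]='m' -> body[12..13], body so far='15zcfmqc79mpm'
Chunk 4: stream[28..29]='7' size=0x7=7, data at stream[31..38]='oes5ana' -> body[13..20], body so far='15zcfmqc79mpmoes5ana'
Chunk 5: stream[40..41]='0' size=0 (terminator). Final body='15zcfmqc79mpmoes5ana' (20 bytes)

Answer: 8 4 1 7 0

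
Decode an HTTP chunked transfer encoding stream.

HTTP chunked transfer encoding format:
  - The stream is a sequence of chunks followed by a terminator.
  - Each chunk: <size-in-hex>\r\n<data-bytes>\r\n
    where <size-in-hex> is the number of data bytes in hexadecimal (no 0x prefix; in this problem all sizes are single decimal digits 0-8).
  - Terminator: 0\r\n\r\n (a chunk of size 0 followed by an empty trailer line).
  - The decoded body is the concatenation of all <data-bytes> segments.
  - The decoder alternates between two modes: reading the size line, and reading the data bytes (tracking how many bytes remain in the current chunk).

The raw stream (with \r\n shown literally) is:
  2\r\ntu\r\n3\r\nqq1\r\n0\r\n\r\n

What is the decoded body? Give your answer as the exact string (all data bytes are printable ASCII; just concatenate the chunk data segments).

Chunk 1: stream[0..1]='2' size=0x2=2, data at stream[3..5]='tu' -> body[0..2], body so far='tu'
Chunk 2: stream[7..8]='3' size=0x3=3, data at stream[10..13]='qq1' -> body[2..5], body so far='tuqq1'
Chunk 3: stream[15..16]='0' size=0 (terminator). Final body='tuqq1' (5 bytes)

Answer: tuqq1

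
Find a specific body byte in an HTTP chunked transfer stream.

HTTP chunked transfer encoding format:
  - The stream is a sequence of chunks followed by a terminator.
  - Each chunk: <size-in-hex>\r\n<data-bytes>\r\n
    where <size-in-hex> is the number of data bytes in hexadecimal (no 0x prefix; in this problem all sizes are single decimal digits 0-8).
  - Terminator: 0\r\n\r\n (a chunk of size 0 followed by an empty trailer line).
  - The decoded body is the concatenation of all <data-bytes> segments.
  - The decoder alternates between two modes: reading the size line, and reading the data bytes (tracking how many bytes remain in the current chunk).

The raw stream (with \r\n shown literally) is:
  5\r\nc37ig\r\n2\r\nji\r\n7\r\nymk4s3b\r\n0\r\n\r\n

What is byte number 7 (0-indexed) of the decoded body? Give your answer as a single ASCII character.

Chunk 1: stream[0..1]='5' size=0x5=5, data at stream[3..8]='c37ig' -> body[0..5], body so far='c37ig'
Chunk 2: stream[10..11]='2' size=0x2=2, data at stream[13..15]='ji' -> body[5..7], body so far='c37igji'
Chunk 3: stream[17..18]='7' size=0x7=7, data at stream[20..27]='ymk4s3b' -> body[7..14], body so far='c37igjiymk4s3b'
Chunk 4: stream[29..30]='0' size=0 (terminator). Final body='c37igjiymk4s3b' (14 bytes)
Body byte 7 = 'y'

Answer: y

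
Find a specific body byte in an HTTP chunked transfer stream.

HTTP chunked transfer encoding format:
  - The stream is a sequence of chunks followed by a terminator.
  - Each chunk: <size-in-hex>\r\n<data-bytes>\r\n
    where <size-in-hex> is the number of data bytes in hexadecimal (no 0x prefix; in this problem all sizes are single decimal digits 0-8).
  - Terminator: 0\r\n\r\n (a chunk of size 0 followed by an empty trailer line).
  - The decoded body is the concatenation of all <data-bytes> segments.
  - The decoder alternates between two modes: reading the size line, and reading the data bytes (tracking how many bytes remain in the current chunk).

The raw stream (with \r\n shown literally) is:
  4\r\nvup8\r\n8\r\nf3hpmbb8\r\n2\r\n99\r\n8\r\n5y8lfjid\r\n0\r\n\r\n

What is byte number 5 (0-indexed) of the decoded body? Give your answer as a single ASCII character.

Chunk 1: stream[0..1]='4' size=0x4=4, data at stream[3..7]='vup8' -> body[0..4], body so far='vup8'
Chunk 2: stream[9..10]='8' size=0x8=8, data at stream[12..20]='f3hpmbb8' -> body[4..12], body so far='vup8f3hpmbb8'
Chunk 3: stream[22..23]='2' size=0x2=2, data at stream[25..27]='99' -> body[12..14], body so far='vup8f3hpmbb899'
Chunk 4: stream[29..30]='8' size=0x8=8, data at stream[32..40]='5y8lfjid' -> body[14..22], body so far='vup8f3hpmbb8995y8lfjid'
Chunk 5: stream[42..43]='0' size=0 (terminator). Final body='vup8f3hpmbb8995y8lfjid' (22 bytes)
Body byte 5 = '3'

Answer: 3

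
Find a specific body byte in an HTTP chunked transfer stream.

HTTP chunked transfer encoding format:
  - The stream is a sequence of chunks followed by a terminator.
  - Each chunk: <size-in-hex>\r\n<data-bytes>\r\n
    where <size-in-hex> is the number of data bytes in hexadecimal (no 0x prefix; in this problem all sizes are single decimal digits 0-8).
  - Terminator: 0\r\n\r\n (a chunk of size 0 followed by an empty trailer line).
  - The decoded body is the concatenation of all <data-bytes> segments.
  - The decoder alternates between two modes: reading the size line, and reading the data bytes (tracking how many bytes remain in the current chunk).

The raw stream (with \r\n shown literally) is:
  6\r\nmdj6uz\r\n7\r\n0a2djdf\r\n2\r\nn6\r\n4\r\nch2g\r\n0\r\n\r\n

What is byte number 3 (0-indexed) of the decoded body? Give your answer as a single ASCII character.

Answer: 6

Derivation:
Chunk 1: stream[0..1]='6' size=0x6=6, data at stream[3..9]='mdj6uz' -> body[0..6], body so far='mdj6uz'
Chunk 2: stream[11..12]='7' size=0x7=7, data at stream[14..21]='0a2djdf' -> body[6..13], body so far='mdj6uz0a2djdf'
Chunk 3: stream[23..24]='2' size=0x2=2, data at stream[26..28]='n6' -> body[13..15], body so far='mdj6uz0a2djdfn6'
Chunk 4: stream[30..31]='4' size=0x4=4, data at stream[33..37]='ch2g' -> body[15..19], body so far='mdj6uz0a2djdfn6ch2g'
Chunk 5: stream[39..40]='0' size=0 (terminator). Final body='mdj6uz0a2djdfn6ch2g' (19 bytes)
Body byte 3 = '6'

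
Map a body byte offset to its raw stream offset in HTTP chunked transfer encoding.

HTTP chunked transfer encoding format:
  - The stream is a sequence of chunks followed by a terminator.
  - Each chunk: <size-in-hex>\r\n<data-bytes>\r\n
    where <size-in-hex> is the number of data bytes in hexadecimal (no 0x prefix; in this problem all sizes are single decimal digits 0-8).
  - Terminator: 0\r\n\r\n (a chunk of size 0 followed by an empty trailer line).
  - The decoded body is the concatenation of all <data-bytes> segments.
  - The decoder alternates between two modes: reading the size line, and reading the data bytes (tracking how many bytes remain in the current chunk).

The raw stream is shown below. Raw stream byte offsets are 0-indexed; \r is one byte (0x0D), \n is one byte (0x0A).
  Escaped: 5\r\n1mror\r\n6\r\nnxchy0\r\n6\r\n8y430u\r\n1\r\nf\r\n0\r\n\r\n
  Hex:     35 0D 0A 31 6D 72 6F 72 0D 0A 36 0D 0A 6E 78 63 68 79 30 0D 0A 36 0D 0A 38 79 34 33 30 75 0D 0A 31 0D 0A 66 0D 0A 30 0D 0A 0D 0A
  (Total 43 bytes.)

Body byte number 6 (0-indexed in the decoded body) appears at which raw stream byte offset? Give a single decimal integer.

Answer: 14

Derivation:
Chunk 1: stream[0..1]='5' size=0x5=5, data at stream[3..8]='1mror' -> body[0..5], body so far='1mror'
Chunk 2: stream[10..11]='6' size=0x6=6, data at stream[13..19]='nxchy0' -> body[5..11], body so far='1mrornxchy0'
Chunk 3: stream[21..22]='6' size=0x6=6, data at stream[24..30]='8y430u' -> body[11..17], body so far='1mrornxchy08y430u'
Chunk 4: stream[32..33]='1' size=0x1=1, data at stream[35..36]='f' -> body[17..18], body so far='1mrornxchy08y430uf'
Chunk 5: stream[38..39]='0' size=0 (terminator). Final body='1mrornxchy08y430uf' (18 bytes)
Body byte 6 at stream offset 14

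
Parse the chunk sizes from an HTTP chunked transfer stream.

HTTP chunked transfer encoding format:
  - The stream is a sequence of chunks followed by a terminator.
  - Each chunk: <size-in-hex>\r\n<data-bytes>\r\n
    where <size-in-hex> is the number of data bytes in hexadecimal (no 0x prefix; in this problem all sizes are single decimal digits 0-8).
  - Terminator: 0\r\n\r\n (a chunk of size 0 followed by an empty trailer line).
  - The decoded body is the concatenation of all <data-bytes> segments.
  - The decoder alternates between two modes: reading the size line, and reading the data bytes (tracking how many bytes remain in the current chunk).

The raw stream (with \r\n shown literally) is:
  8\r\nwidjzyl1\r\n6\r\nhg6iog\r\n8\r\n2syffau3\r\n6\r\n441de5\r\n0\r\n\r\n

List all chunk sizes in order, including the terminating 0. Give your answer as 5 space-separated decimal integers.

Answer: 8 6 8 6 0

Derivation:
Chunk 1: stream[0..1]='8' size=0x8=8, data at stream[3..11]='widjzyl1' -> body[0..8], body so far='widjzyl1'
Chunk 2: stream[13..14]='6' size=0x6=6, data at stream[16..22]='hg6iog' -> body[8..14], body so far='widjzyl1hg6iog'
Chunk 3: stream[24..25]='8' size=0x8=8, data at stream[27..35]='2syffau3' -> body[14..22], body so far='widjzyl1hg6iog2syffau3'
Chunk 4: stream[37..38]='6' size=0x6=6, data at stream[40..46]='441de5' -> body[22..28], body so far='widjzyl1hg6iog2syffau3441de5'
Chunk 5: stream[48..49]='0' size=0 (terminator). Final body='widjzyl1hg6iog2syffau3441de5' (28 bytes)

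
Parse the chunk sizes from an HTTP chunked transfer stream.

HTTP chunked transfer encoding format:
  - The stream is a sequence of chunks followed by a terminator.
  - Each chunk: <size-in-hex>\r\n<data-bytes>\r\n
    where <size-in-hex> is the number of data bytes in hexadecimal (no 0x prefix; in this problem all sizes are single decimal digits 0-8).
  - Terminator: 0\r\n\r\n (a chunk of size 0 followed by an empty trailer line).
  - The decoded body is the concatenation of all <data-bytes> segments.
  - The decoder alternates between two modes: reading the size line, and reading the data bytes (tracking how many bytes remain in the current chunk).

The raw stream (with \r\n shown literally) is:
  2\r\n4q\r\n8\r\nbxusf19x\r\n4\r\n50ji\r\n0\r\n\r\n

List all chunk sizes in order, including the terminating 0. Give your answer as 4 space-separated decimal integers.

Answer: 2 8 4 0

Derivation:
Chunk 1: stream[0..1]='2' size=0x2=2, data at stream[3..5]='4q' -> body[0..2], body so far='4q'
Chunk 2: stream[7..8]='8' size=0x8=8, data at stream[10..18]='bxusf19x' -> body[2..10], body so far='4qbxusf19x'
Chunk 3: stream[20..21]='4' size=0x4=4, data at stream[23..27]='50ji' -> body[10..14], body so far='4qbxusf19x50ji'
Chunk 4: stream[29..30]='0' size=0 (terminator). Final body='4qbxusf19x50ji' (14 bytes)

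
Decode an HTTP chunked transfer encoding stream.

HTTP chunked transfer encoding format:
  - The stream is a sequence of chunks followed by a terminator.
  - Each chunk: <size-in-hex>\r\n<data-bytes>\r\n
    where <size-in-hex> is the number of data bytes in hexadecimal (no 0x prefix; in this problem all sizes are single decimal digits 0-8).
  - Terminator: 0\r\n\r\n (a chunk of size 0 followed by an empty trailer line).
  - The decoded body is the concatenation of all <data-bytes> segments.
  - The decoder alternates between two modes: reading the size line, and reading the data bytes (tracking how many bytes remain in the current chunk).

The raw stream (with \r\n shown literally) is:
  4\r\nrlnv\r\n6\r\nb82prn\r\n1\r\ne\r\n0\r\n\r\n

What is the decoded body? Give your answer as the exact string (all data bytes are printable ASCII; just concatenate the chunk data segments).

Chunk 1: stream[0..1]='4' size=0x4=4, data at stream[3..7]='rlnv' -> body[0..4], body so far='rlnv'
Chunk 2: stream[9..10]='6' size=0x6=6, data at stream[12..18]='b82prn' -> body[4..10], body so far='rlnvb82prn'
Chunk 3: stream[20..21]='1' size=0x1=1, data at stream[23..24]='e' -> body[10..11], body so far='rlnvb82prne'
Chunk 4: stream[26..27]='0' size=0 (terminator). Final body='rlnvb82prne' (11 bytes)

Answer: rlnvb82prne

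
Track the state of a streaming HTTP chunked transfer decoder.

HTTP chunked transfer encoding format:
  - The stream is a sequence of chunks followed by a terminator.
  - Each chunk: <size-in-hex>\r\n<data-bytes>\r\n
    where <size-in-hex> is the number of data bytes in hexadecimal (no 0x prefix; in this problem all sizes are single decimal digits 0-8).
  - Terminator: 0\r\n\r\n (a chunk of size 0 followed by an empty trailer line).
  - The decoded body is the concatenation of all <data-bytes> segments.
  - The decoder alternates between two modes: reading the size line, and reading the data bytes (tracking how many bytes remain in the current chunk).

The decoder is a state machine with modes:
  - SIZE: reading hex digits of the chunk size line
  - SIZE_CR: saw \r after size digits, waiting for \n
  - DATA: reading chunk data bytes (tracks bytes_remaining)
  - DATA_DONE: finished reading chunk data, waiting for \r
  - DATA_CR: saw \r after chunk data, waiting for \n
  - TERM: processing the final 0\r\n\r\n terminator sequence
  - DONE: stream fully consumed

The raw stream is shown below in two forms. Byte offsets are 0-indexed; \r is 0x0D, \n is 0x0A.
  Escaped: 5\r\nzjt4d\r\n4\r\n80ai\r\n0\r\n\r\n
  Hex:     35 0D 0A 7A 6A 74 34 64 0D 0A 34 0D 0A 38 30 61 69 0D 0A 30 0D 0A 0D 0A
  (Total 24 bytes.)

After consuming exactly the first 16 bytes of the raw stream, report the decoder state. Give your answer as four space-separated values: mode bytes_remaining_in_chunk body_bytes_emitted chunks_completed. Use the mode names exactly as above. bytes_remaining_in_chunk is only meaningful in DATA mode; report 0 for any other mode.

Byte 0 = '5': mode=SIZE remaining=0 emitted=0 chunks_done=0
Byte 1 = 0x0D: mode=SIZE_CR remaining=0 emitted=0 chunks_done=0
Byte 2 = 0x0A: mode=DATA remaining=5 emitted=0 chunks_done=0
Byte 3 = 'z': mode=DATA remaining=4 emitted=1 chunks_done=0
Byte 4 = 'j': mode=DATA remaining=3 emitted=2 chunks_done=0
Byte 5 = 't': mode=DATA remaining=2 emitted=3 chunks_done=0
Byte 6 = '4': mode=DATA remaining=1 emitted=4 chunks_done=0
Byte 7 = 'd': mode=DATA_DONE remaining=0 emitted=5 chunks_done=0
Byte 8 = 0x0D: mode=DATA_CR remaining=0 emitted=5 chunks_done=0
Byte 9 = 0x0A: mode=SIZE remaining=0 emitted=5 chunks_done=1
Byte 10 = '4': mode=SIZE remaining=0 emitted=5 chunks_done=1
Byte 11 = 0x0D: mode=SIZE_CR remaining=0 emitted=5 chunks_done=1
Byte 12 = 0x0A: mode=DATA remaining=4 emitted=5 chunks_done=1
Byte 13 = '8': mode=DATA remaining=3 emitted=6 chunks_done=1
Byte 14 = '0': mode=DATA remaining=2 emitted=7 chunks_done=1
Byte 15 = 'a': mode=DATA remaining=1 emitted=8 chunks_done=1

Answer: DATA 1 8 1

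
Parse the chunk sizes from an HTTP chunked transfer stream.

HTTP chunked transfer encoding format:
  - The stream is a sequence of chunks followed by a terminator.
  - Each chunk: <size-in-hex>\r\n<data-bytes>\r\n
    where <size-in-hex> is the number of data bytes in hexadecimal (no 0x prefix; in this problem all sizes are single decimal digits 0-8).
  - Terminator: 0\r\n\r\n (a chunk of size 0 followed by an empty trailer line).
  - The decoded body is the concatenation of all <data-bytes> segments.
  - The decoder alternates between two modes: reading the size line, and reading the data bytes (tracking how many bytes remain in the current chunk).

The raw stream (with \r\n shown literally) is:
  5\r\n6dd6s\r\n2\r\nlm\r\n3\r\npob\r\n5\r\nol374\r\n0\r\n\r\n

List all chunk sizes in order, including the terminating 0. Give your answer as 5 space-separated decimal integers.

Chunk 1: stream[0..1]='5' size=0x5=5, data at stream[3..8]='6dd6s' -> body[0..5], body so far='6dd6s'
Chunk 2: stream[10..11]='2' size=0x2=2, data at stream[13..15]='lm' -> body[5..7], body so far='6dd6slm'
Chunk 3: stream[17..18]='3' size=0x3=3, data at stream[20..23]='pob' -> body[7..10], body so far='6dd6slmpob'
Chunk 4: stream[25..26]='5' size=0x5=5, data at stream[28..33]='ol374' -> body[10..15], body so far='6dd6slmpobol374'
Chunk 5: stream[35..36]='0' size=0 (terminator). Final body='6dd6slmpobol374' (15 bytes)

Answer: 5 2 3 5 0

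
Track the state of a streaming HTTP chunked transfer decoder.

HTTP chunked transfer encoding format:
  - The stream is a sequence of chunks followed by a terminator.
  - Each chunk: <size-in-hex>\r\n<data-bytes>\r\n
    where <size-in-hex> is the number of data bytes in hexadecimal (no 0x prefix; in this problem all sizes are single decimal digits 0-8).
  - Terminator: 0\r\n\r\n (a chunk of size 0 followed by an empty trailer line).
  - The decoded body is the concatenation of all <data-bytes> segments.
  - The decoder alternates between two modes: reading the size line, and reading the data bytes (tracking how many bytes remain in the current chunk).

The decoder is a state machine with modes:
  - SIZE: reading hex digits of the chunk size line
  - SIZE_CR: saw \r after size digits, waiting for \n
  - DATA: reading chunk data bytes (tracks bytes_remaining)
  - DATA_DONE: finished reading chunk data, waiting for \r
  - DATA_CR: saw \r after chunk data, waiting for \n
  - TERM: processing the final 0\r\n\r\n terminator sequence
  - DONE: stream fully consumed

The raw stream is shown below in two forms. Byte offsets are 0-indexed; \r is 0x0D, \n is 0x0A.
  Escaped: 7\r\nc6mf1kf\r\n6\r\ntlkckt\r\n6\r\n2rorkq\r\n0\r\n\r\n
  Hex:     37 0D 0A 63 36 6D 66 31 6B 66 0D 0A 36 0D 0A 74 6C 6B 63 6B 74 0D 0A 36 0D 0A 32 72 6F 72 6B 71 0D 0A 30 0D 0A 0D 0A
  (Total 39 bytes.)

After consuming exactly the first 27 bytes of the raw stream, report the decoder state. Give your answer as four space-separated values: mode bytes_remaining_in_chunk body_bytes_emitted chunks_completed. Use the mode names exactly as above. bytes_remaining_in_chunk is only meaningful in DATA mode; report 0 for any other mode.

Byte 0 = '7': mode=SIZE remaining=0 emitted=0 chunks_done=0
Byte 1 = 0x0D: mode=SIZE_CR remaining=0 emitted=0 chunks_done=0
Byte 2 = 0x0A: mode=DATA remaining=7 emitted=0 chunks_done=0
Byte 3 = 'c': mode=DATA remaining=6 emitted=1 chunks_done=0
Byte 4 = '6': mode=DATA remaining=5 emitted=2 chunks_done=0
Byte 5 = 'm': mode=DATA remaining=4 emitted=3 chunks_done=0
Byte 6 = 'f': mode=DATA remaining=3 emitted=4 chunks_done=0
Byte 7 = '1': mode=DATA remaining=2 emitted=5 chunks_done=0
Byte 8 = 'k': mode=DATA remaining=1 emitted=6 chunks_done=0
Byte 9 = 'f': mode=DATA_DONE remaining=0 emitted=7 chunks_done=0
Byte 10 = 0x0D: mode=DATA_CR remaining=0 emitted=7 chunks_done=0
Byte 11 = 0x0A: mode=SIZE remaining=0 emitted=7 chunks_done=1
Byte 12 = '6': mode=SIZE remaining=0 emitted=7 chunks_done=1
Byte 13 = 0x0D: mode=SIZE_CR remaining=0 emitted=7 chunks_done=1
Byte 14 = 0x0A: mode=DATA remaining=6 emitted=7 chunks_done=1
Byte 15 = 't': mode=DATA remaining=5 emitted=8 chunks_done=1
Byte 16 = 'l': mode=DATA remaining=4 emitted=9 chunks_done=1
Byte 17 = 'k': mode=DATA remaining=3 emitted=10 chunks_done=1
Byte 18 = 'c': mode=DATA remaining=2 emitted=11 chunks_done=1
Byte 19 = 'k': mode=DATA remaining=1 emitted=12 chunks_done=1
Byte 20 = 't': mode=DATA_DONE remaining=0 emitted=13 chunks_done=1
Byte 21 = 0x0D: mode=DATA_CR remaining=0 emitted=13 chunks_done=1
Byte 22 = 0x0A: mode=SIZE remaining=0 emitted=13 chunks_done=2
Byte 23 = '6': mode=SIZE remaining=0 emitted=13 chunks_done=2
Byte 24 = 0x0D: mode=SIZE_CR remaining=0 emitted=13 chunks_done=2
Byte 25 = 0x0A: mode=DATA remaining=6 emitted=13 chunks_done=2
Byte 26 = '2': mode=DATA remaining=5 emitted=14 chunks_done=2

Answer: DATA 5 14 2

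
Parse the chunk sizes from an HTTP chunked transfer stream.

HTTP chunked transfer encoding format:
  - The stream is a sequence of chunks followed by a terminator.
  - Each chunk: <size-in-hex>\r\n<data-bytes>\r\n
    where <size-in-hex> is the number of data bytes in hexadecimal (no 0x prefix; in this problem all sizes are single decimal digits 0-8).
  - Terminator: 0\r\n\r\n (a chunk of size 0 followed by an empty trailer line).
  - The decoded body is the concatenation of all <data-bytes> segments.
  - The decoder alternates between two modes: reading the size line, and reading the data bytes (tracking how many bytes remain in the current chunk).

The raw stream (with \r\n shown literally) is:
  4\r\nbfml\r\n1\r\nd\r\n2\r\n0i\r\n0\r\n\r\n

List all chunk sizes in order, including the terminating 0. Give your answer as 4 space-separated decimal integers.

Answer: 4 1 2 0

Derivation:
Chunk 1: stream[0..1]='4' size=0x4=4, data at stream[3..7]='bfml' -> body[0..4], body so far='bfml'
Chunk 2: stream[9..10]='1' size=0x1=1, data at stream[12..13]='d' -> body[4..5], body so far='bfmld'
Chunk 3: stream[15..16]='2' size=0x2=2, data at stream[18..20]='0i' -> body[5..7], body so far='bfmld0i'
Chunk 4: stream[22..23]='0' size=0 (terminator). Final body='bfmld0i' (7 bytes)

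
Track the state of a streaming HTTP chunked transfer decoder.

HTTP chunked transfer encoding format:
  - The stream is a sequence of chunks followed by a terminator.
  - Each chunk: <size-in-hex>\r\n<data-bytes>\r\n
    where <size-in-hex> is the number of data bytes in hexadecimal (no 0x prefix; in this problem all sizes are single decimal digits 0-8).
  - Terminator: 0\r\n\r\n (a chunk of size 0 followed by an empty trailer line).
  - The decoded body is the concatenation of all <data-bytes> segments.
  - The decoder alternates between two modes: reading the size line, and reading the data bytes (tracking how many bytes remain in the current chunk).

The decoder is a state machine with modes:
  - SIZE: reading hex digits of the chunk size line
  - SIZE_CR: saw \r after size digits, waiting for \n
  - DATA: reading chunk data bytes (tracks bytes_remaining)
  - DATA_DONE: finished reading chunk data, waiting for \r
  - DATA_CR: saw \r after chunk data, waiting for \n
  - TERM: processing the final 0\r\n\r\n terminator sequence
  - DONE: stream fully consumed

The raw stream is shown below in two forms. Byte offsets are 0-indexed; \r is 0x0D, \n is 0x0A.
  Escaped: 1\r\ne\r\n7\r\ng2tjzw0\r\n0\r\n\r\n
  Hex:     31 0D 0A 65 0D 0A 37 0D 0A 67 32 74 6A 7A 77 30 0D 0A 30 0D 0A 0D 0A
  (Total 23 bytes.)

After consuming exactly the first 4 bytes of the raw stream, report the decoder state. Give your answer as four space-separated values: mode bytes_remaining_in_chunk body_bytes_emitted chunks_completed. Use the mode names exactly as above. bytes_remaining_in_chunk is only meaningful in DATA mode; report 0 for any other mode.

Answer: DATA_DONE 0 1 0

Derivation:
Byte 0 = '1': mode=SIZE remaining=0 emitted=0 chunks_done=0
Byte 1 = 0x0D: mode=SIZE_CR remaining=0 emitted=0 chunks_done=0
Byte 2 = 0x0A: mode=DATA remaining=1 emitted=0 chunks_done=0
Byte 3 = 'e': mode=DATA_DONE remaining=0 emitted=1 chunks_done=0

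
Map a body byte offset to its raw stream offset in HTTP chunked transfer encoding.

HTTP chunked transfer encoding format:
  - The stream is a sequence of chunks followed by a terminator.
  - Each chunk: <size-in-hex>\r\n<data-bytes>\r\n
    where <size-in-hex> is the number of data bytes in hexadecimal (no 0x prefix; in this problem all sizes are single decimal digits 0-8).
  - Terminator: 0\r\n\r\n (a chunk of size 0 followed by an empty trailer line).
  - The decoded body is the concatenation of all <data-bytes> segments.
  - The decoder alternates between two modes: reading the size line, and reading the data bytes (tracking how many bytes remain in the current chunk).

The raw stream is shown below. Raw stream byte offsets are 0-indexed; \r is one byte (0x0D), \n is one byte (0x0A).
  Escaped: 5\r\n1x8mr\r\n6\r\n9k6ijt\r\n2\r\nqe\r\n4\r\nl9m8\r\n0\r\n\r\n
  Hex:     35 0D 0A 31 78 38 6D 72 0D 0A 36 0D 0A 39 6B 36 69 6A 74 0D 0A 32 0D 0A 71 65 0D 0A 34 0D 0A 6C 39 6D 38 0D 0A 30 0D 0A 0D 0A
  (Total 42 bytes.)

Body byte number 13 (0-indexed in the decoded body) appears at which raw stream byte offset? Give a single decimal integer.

Answer: 31

Derivation:
Chunk 1: stream[0..1]='5' size=0x5=5, data at stream[3..8]='1x8mr' -> body[0..5], body so far='1x8mr'
Chunk 2: stream[10..11]='6' size=0x6=6, data at stream[13..19]='9k6ijt' -> body[5..11], body so far='1x8mr9k6ijt'
Chunk 3: stream[21..22]='2' size=0x2=2, data at stream[24..26]='qe' -> body[11..13], body so far='1x8mr9k6ijtqe'
Chunk 4: stream[28..29]='4' size=0x4=4, data at stream[31..35]='l9m8' -> body[13..17], body so far='1x8mr9k6ijtqel9m8'
Chunk 5: stream[37..38]='0' size=0 (terminator). Final body='1x8mr9k6ijtqel9m8' (17 bytes)
Body byte 13 at stream offset 31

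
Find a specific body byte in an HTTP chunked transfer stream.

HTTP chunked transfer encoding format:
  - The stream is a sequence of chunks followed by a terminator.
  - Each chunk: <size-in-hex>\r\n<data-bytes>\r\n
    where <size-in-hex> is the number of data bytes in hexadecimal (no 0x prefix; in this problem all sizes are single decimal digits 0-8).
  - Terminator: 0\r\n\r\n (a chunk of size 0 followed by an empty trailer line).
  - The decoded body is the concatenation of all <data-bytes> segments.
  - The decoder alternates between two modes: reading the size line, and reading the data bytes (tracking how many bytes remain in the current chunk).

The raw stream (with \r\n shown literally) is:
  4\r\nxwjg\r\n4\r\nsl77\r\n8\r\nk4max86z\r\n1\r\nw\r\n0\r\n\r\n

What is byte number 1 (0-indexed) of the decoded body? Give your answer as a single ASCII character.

Answer: w

Derivation:
Chunk 1: stream[0..1]='4' size=0x4=4, data at stream[3..7]='xwjg' -> body[0..4], body so far='xwjg'
Chunk 2: stream[9..10]='4' size=0x4=4, data at stream[12..16]='sl77' -> body[4..8], body so far='xwjgsl77'
Chunk 3: stream[18..19]='8' size=0x8=8, data at stream[21..29]='k4max86z' -> body[8..16], body so far='xwjgsl77k4max86z'
Chunk 4: stream[31..32]='1' size=0x1=1, data at stream[34..35]='w' -> body[16..17], body so far='xwjgsl77k4max86zw'
Chunk 5: stream[37..38]='0' size=0 (terminator). Final body='xwjgsl77k4max86zw' (17 bytes)
Body byte 1 = 'w'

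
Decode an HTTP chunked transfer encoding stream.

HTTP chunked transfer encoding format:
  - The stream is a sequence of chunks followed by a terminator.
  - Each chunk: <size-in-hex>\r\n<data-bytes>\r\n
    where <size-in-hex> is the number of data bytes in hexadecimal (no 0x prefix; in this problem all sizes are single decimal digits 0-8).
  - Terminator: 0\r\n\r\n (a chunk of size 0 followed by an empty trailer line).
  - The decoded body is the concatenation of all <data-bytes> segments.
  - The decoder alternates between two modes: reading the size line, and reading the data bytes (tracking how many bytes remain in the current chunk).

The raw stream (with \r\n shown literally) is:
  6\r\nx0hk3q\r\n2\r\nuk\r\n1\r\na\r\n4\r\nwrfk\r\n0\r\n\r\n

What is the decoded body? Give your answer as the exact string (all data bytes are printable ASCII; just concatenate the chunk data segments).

Chunk 1: stream[0..1]='6' size=0x6=6, data at stream[3..9]='x0hk3q' -> body[0..6], body so far='x0hk3q'
Chunk 2: stream[11..12]='2' size=0x2=2, data at stream[14..16]='uk' -> body[6..8], body so far='x0hk3quk'
Chunk 3: stream[18..19]='1' size=0x1=1, data at stream[21..22]='a' -> body[8..9], body so far='x0hk3quka'
Chunk 4: stream[24..25]='4' size=0x4=4, data at stream[27..31]='wrfk' -> body[9..13], body so far='x0hk3qukawrfk'
Chunk 5: stream[33..34]='0' size=0 (terminator). Final body='x0hk3qukawrfk' (13 bytes)

Answer: x0hk3qukawrfk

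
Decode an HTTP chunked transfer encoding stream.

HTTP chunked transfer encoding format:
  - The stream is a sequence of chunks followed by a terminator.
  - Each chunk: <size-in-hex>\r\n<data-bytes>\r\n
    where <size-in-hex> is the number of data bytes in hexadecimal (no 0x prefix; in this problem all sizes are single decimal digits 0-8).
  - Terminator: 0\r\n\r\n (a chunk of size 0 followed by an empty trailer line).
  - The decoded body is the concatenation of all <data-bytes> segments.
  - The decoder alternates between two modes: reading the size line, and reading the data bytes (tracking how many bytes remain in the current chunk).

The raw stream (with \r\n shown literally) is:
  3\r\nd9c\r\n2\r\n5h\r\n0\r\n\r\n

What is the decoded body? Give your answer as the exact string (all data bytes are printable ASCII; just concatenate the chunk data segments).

Answer: d9c5h

Derivation:
Chunk 1: stream[0..1]='3' size=0x3=3, data at stream[3..6]='d9c' -> body[0..3], body so far='d9c'
Chunk 2: stream[8..9]='2' size=0x2=2, data at stream[11..13]='5h' -> body[3..5], body so far='d9c5h'
Chunk 3: stream[15..16]='0' size=0 (terminator). Final body='d9c5h' (5 bytes)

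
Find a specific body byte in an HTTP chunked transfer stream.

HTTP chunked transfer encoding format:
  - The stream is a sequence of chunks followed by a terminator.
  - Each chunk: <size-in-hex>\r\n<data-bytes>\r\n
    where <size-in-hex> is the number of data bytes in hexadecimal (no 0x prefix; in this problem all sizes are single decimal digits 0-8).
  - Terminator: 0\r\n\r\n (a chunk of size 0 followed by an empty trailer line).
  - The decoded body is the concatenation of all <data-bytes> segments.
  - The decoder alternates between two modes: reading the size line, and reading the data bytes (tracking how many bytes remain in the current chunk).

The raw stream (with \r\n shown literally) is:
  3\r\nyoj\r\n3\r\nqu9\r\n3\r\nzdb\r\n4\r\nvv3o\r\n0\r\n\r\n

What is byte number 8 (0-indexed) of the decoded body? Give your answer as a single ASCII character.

Chunk 1: stream[0..1]='3' size=0x3=3, data at stream[3..6]='yoj' -> body[0..3], body so far='yoj'
Chunk 2: stream[8..9]='3' size=0x3=3, data at stream[11..14]='qu9' -> body[3..6], body so far='yojqu9'
Chunk 3: stream[16..17]='3' size=0x3=3, data at stream[19..22]='zdb' -> body[6..9], body so far='yojqu9zdb'
Chunk 4: stream[24..25]='4' size=0x4=4, data at stream[27..31]='vv3o' -> body[9..13], body so far='yojqu9zdbvv3o'
Chunk 5: stream[33..34]='0' size=0 (terminator). Final body='yojqu9zdbvv3o' (13 bytes)
Body byte 8 = 'b'

Answer: b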